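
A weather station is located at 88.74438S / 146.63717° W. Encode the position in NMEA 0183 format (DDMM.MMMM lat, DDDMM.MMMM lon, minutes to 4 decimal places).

φ: minutes = (88.744380 − 88) × 60 = 44.662800
Longitude: 146° + 0.637170 × 60 = 146° 38.230200′

8844.6628,S / 14638.2302,W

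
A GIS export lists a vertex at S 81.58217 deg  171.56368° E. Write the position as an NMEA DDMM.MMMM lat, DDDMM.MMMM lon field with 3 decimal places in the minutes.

φ: fractional part 0.582170 → 34.93020 minutes
λ: 171° + 0.563680 × 60 = 171° 33.82080′

8134.930,S / 17133.821,E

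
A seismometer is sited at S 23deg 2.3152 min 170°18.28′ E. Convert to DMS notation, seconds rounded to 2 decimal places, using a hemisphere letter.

φ: 2.31520′ → 2′ and 0.31520 × 60 = 18.9120″
Longitude: 18.28000′ → 18′ and 0.28000 × 60 = 16.8000″

23°02′18.91″ S, 170°18′16.80″ E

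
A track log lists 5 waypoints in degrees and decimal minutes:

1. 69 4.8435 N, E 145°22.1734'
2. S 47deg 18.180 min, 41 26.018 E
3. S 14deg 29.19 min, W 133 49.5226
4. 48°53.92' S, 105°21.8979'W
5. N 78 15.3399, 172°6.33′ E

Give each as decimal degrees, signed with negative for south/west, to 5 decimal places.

Point 1:
  Latitude: 4.8435′ = 0.080725°; total 69.080725
  N ⇒ keep positive
  Longitude: 22.1734′ = 0.369557°; total 145.369557
  E → positive
Point 2:
  Lat: 47 + 18.18/60 = 47.303000
  hemisphere S, so the sign is −
  Longitude: 41 + 26.018/60 = 41.433633
  E ⇒ keep positive
Point 3:
  Lat: 29.19′ = 0.486500°; total 14.486500
  hemisphere S, so the sign is −
  Longitude: 133 + 49.5226/60 = 133.825377
  hemisphere W, so the sign is −
Point 4:
  φ: 48 + 53.92/60 = 48.898667
  hemisphere S, so the sign is −
  Longitude: 105 + 21.8979/60 = 105.364965
  hemisphere W, so the sign is −
Point 5:
  φ: 78 + 15.3399/60 = 78.255665
  N ⇒ keep positive
  Lon: 172 + 6.33/60 = 172.105500
  E ⇒ keep positive

1. 69.08073, 145.36956
2. -47.30300, 41.43363
3. -14.48650, -133.82538
4. -48.89867, -105.36497
5. 78.25567, 172.10550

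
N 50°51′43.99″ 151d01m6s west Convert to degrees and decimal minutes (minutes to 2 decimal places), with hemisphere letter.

Lat: seconds/60 = 0.73317; minutes = 51 + 0.73317 = 51.7332
λ: seconds/60 = 0.10000; minutes = 1 + 0.10000 = 1.1000

50° 51.73′ N, 151° 1.10′ W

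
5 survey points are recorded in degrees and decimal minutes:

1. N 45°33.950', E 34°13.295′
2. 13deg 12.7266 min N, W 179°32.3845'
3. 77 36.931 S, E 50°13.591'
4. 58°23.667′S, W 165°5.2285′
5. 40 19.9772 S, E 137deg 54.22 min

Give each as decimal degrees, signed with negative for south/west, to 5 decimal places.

Point 1:
  Lat: 33.95′ = 0.565833°; total 45.565833
  N ⇒ keep positive
  λ: 34 + 13.295/60 = 34.221583
  E → positive
Point 2:
  φ: 13 + 12.7266/60 = 13.212110
  N ⇒ keep positive
  Longitude: 179 + 32.3845/60 = 179.539742
  W → negative
Point 3:
  φ: 36.931′ = 0.615517°; total 77.615517
  S → negative
  Longitude: 50 + 13.591/60 = 50.226517
  E → positive
Point 4:
  Lat: 23.667′ = 0.394450°; total 58.394450
  S ⇒ negate
  Lon: 5.2285′ = 0.087142°; total 165.087142
  W ⇒ negate
Point 5:
  Lat: 19.9772′ = 0.332953°; total 40.332953
  hemisphere S, so the sign is −
  Lon: 54.22′ = 0.903667°; total 137.903667
  E ⇒ keep positive

1. 45.56583, 34.22158
2. 13.21211, -179.53974
3. -77.61552, 50.22652
4. -58.39445, -165.08714
5. -40.33295, 137.90367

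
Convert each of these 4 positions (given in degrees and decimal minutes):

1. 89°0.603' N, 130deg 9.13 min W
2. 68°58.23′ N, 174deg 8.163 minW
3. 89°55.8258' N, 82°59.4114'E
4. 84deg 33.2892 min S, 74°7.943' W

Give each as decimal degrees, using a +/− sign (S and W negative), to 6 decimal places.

1. 89.010050, -130.152167
2. 68.970500, -174.136050
3. 89.930430, 82.990190
4. -84.554820, -74.132383

Point 1:
  Lat: 89 + 0.603/60 = 89.0100500
  N ⇒ keep positive
  λ: 9.13′ = 0.152167°; total 130.1521667
  W → negative
Point 2:
  φ: 68 + 58.23/60 = 68.9705000
  N ⇒ keep positive
  Lon: 174 + 8.163/60 = 174.1360500
  W → negative
Point 3:
  Lat: 89 + 55.8258/60 = 89.9304300
  N ⇒ keep positive
  Longitude: 59.4114′ = 0.990190°; total 82.9901900
  E ⇒ keep positive
Point 4:
  Latitude: 84 + 33.2892/60 = 84.5548200
  S → negative
  λ: 74 + 7.943/60 = 74.1323833
  W ⇒ negate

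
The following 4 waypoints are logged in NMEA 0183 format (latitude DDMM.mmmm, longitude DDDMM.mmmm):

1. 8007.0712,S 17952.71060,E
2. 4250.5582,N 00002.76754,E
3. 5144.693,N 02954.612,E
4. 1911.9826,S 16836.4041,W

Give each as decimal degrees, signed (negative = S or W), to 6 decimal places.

1. -80.117853, 179.878510
2. 42.842637, 0.046126
3. 51.744883, 29.910200
4. -19.199710, -168.606735

Point 1:
  Latitude: split at 2 digits → 80° and 7.0712′; 80 + 7.0712/60 = 80.1178533
  S ⇒ negate
  Lon: degrees = first 3 digits = 179, minutes = 52.7106; 179 + 52.7106/60 = 179.8785100
  E ⇒ keep positive
Point 2:
  φ: degrees = first 2 digits = 42, minutes = 50.5582; 42 + 50.5582/60 = 42.8426367
  N ⇒ keep positive
  Lon: split at 3 digits → 000° and 2.76754′; 0 + 2.76754/60 = 0.0461257
  E → positive
Point 3:
  Latitude: degrees = first 2 digits = 51, minutes = 44.693; 51 + 44.693/60 = 51.7448833
  N → positive
  Lon: degrees = first 3 digits = 29, minutes = 54.612; 29 + 54.612/60 = 29.9102000
  E ⇒ keep positive
Point 4:
  φ: split at 2 digits → 19° and 11.9826′; 19 + 11.9826/60 = 19.1997100
  S → negative
  Longitude: split at 3 digits → 168° and 36.4041′; 168 + 36.4041/60 = 168.6067350
  W → negative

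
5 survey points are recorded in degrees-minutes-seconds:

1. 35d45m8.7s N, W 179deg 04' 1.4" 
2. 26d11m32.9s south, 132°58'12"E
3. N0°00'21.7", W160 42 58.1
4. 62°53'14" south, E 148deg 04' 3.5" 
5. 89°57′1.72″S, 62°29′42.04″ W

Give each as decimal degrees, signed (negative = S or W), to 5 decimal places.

1. 35.75242, -179.06706
2. -26.19247, 132.97000
3. 0.00603, -160.71614
4. -62.88722, 148.06764
5. -89.95048, -62.49501

Point 1:
  Latitude: 35° + 45/60 + 8.7/3600 = 35 + 0.750000 + 0.002417 = 35.752417
  N → positive
  Lon: 179 + 4/60 + 1.4/3600 = 179.067056
  W → negative
Point 2:
  Latitude: 11′ + 32.9″ = 11.54833′; 26 + 11.54833/60 = 26.192472
  S ⇒ negate
  Longitude: 58′ + 12″ = 58.20000′; 132 + 58.20000/60 = 132.970000
  E → positive
Point 3:
  Lat: 0 + 0/60 + 21.7/3600 = 0.006028
  N → positive
  Lon: 160 + 42/60 + 58.1/3600 = 160.716139
  W → negative
Point 4:
  Lat: 62 + 53/60 + 14/3600 = 62.887222
  S ⇒ negate
  Longitude: 4′ + 3.5″ = 4.05833′; 148 + 4.05833/60 = 148.067639
  E ⇒ keep positive
Point 5:
  φ: 89° + 57/60 + 1.72/3600 = 89 + 0.950000 + 0.000478 = 89.950478
  S → negative
  Lon: 62° + 29/60 + 42.04/3600 = 62 + 0.483333 + 0.011678 = 62.495011
  W ⇒ negate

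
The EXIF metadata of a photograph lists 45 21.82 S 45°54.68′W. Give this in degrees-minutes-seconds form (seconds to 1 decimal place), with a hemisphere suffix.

Lat: fractional minutes 0.82000 × 60 = 49.200″
Lon: fractional minutes 0.68000 × 60 = 40.800″

45°21′49.2″ S, 45°54′40.8″ W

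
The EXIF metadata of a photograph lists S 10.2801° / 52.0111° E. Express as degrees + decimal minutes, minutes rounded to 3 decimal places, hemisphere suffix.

Lat: fractional part 0.280100 → 16.80600 minutes
Longitude: fractional part 0.011100 → 0.66600 minutes

10° 16.806′ S, 52° 0.666′ E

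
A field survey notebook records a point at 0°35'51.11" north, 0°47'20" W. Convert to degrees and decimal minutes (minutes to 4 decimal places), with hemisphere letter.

Latitude: seconds/60 = 0.85183; minutes = 35 + 0.85183 = 35.851833
Longitude: 47 + 20/60 = 47.333333′

0° 35.8518′ N, 0° 47.3333′ W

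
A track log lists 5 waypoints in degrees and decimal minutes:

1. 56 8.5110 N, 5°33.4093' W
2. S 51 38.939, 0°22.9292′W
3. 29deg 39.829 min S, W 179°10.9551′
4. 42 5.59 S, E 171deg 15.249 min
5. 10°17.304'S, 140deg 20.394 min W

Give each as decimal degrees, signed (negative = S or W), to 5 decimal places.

Point 1:
  Lat: 56 + 8.511/60 = 56.141850
  N ⇒ keep positive
  λ: 33.4093′ = 0.556822°; total 5.556822
  W → negative
Point 2:
  φ: 51 + 38.939/60 = 51.648983
  hemisphere S, so the sign is −
  λ: 0 + 22.9292/60 = 0.382153
  W ⇒ negate
Point 3:
  Latitude: 39.829′ = 0.663817°; total 29.663817
  S ⇒ negate
  λ: 10.9551′ = 0.182585°; total 179.182585
  W → negative
Point 4:
  Latitude: 42 + 5.59/60 = 42.093167
  hemisphere S, so the sign is −
  Lon: 171 + 15.249/60 = 171.254150
  E ⇒ keep positive
Point 5:
  Lat: 10 + 17.304/60 = 10.288400
  hemisphere S, so the sign is −
  Longitude: 140 + 20.394/60 = 140.339900
  hemisphere W, so the sign is −

1. 56.14185, -5.55682
2. -51.64898, -0.38215
3. -29.66382, -179.18259
4. -42.09317, 171.25415
5. -10.28840, -140.33990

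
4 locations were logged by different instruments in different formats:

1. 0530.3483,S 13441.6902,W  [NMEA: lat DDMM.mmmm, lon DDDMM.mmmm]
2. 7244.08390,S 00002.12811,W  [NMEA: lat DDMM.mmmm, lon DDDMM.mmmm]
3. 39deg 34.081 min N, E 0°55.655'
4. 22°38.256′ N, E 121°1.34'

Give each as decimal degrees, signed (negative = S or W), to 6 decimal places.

Point 1:
  Lat: degrees = first 2 digits = 5, minutes = 30.3483; 5 + 30.3483/60 = 5.5058050
  hemisphere S, so the sign is −
  Longitude: degrees = first 3 digits = 134, minutes = 41.6902; 134 + 41.6902/60 = 134.6948367
  hemisphere W, so the sign is −
Point 2:
  Lat: degrees = first 2 digits = 72, minutes = 44.0839; 72 + 44.0839/60 = 72.7347317
  hemisphere S, so the sign is −
  Longitude: degrees = first 3 digits = 0, minutes = 2.12811; 0 + 2.12811/60 = 0.0354685
  W ⇒ negate
Point 3:
  φ: 34.081′ = 0.568017°; total 39.5680167
  N ⇒ keep positive
  Lon: 0 + 55.655/60 = 0.9275833
  E → positive
Point 4:
  φ: 22 + 38.256/60 = 22.6376000
  N → positive
  Longitude: 1.34′ = 0.022333°; total 121.0223333
  E → positive

1. -5.505805, -134.694837
2. -72.734732, -0.035469
3. 39.568017, 0.927583
4. 22.637600, 121.022333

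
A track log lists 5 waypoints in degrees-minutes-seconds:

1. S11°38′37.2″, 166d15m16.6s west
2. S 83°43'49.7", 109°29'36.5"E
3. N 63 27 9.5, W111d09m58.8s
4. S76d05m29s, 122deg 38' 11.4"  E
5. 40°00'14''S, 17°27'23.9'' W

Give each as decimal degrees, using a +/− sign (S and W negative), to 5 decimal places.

1. -11.64367, -166.25461
2. -83.73047, 109.49347
3. 63.45264, -111.16633
4. -76.09139, 122.63650
5. -40.00389, -17.45664

Point 1:
  φ: 11° + 38/60 + 37.2/3600 = 11 + 0.633333 + 0.010333 = 11.643667
  S ⇒ negate
  Longitude: 15′ + 16.6″ = 15.27667′; 166 + 15.27667/60 = 166.254611
  W → negative
Point 2:
  Lat: 43′ + 49.7″ = 43.82833′; 83 + 43.82833/60 = 83.730472
  S ⇒ negate
  Longitude: 109° + 29/60 + 36.5/3600 = 109 + 0.483333 + 0.010139 = 109.493472
  E ⇒ keep positive
Point 3:
  Lat: 63° + 27/60 + 9.5/3600 = 63 + 0.450000 + 0.002639 = 63.452639
  N ⇒ keep positive
  Longitude: 111 + 9/60 + 58.8/3600 = 111.166333
  W ⇒ negate
Point 4:
  Lat: 76° + 5/60 + 29/3600 = 76 + 0.083333 + 0.008056 = 76.091389
  S ⇒ negate
  Lon: 122° + 38/60 + 11.4/3600 = 122 + 0.633333 + 0.003167 = 122.636500
  E ⇒ keep positive
Point 5:
  Lat: 40 + 0/60 + 14/3600 = 40.003889
  S ⇒ negate
  Longitude: 17° + 27/60 + 23.9/3600 = 17 + 0.450000 + 0.006639 = 17.456639
  hemisphere W, so the sign is −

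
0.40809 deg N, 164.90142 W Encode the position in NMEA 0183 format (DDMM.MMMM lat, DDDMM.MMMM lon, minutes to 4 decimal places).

Lat: fractional part 0.408090 → 24.485400 minutes
λ: 164° + 0.901420 × 60 = 164° 54.085200′

0024.4854,N / 16454.0852,W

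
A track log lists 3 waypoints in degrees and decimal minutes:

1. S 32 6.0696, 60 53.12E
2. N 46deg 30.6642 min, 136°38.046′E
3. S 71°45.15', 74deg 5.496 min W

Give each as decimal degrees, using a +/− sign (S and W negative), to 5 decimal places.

1. -32.10116, 60.88533
2. 46.51107, 136.63410
3. -71.75250, -74.09160

Point 1:
  φ: 32 + 6.0696/60 = 32.101160
  S ⇒ negate
  Lon: 60 + 53.12/60 = 60.885333
  E ⇒ keep positive
Point 2:
  Latitude: 46 + 30.6642/60 = 46.511070
  N ⇒ keep positive
  Lon: 38.046′ = 0.634100°; total 136.634100
  E → positive
Point 3:
  Latitude: 45.15′ = 0.752500°; total 71.752500
  S ⇒ negate
  Lon: 5.496′ = 0.091600°; total 74.091600
  W ⇒ negate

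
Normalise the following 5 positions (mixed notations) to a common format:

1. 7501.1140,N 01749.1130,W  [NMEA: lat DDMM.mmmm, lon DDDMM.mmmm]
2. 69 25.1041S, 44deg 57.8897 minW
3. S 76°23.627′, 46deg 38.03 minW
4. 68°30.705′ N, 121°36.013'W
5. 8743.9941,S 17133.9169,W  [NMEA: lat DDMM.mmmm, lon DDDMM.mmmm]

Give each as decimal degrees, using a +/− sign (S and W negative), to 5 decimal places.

Point 1:
  Lat: degrees = first 2 digits = 75, minutes = 1.114; 75 + 1.114/60 = 75.018567
  N ⇒ keep positive
  λ: split at 3 digits → 017° and 49.113′; 17 + 49.113/60 = 17.818550
  W → negative
Point 2:
  Latitude: 25.1041′ = 0.418402°; total 69.418402
  S ⇒ negate
  λ: 57.8897′ = 0.964828°; total 44.964828
  W ⇒ negate
Point 3:
  Lat: 76 + 23.627/60 = 76.393783
  hemisphere S, so the sign is −
  Lon: 38.03′ = 0.633833°; total 46.633833
  W ⇒ negate
Point 4:
  Lat: 68 + 30.705/60 = 68.511750
  N ⇒ keep positive
  Longitude: 36.013′ = 0.600217°; total 121.600217
  W → negative
Point 5:
  φ: split at 2 digits → 87° and 43.9941′; 87 + 43.9941/60 = 87.733235
  S → negative
  Lon: degrees = first 3 digits = 171, minutes = 33.9169; 171 + 33.9169/60 = 171.565282
  W → negative

1. 75.01857, -17.81855
2. -69.41840, -44.96483
3. -76.39378, -46.63383
4. 68.51175, -121.60022
5. -87.73324, -171.56528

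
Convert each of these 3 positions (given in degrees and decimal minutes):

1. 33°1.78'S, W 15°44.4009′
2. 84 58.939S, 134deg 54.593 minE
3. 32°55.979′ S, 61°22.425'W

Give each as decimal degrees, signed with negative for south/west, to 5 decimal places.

1. -33.02967, -15.74002
2. -84.98232, 134.90988
3. -32.93298, -61.37375

Point 1:
  φ: 33 + 1.78/60 = 33.029667
  hemisphere S, so the sign is −
  λ: 44.4009′ = 0.740015°; total 15.740015
  W ⇒ negate
Point 2:
  φ: 58.939′ = 0.982317°; total 84.982317
  S ⇒ negate
  λ: 134 + 54.593/60 = 134.909883
  E ⇒ keep positive
Point 3:
  Latitude: 55.979′ = 0.932983°; total 32.932983
  S → negative
  Lon: 22.425′ = 0.373750°; total 61.373750
  W → negative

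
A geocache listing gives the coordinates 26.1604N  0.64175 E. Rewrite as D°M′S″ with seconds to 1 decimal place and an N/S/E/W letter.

26°09′37.4″ N, 0°38′30.3″ E

Lat: whole degrees 26; 9.62400′ → 9′ and 37.440″
λ: 0.641750° → 38.50500′; 0.50500 × 60 = 30.300″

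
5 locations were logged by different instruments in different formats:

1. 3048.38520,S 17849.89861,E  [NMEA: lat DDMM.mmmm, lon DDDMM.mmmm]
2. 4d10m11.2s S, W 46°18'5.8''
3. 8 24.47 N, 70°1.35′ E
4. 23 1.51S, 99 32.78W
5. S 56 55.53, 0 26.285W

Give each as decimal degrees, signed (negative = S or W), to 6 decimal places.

1. -30.806420, 178.831644
2. -4.169778, -46.301611
3. 8.407833, 70.022500
4. -23.025167, -99.546333
5. -56.925500, -0.438083

Point 1:
  Latitude: degrees = first 2 digits = 30, minutes = 48.3852; 30 + 48.3852/60 = 30.8064200
  S ⇒ negate
  λ: split at 3 digits → 178° and 49.89861′; 178 + 49.89861/60 = 178.8316435
  E → positive
Point 2:
  Lat: 10′ + 11.2″ = 10.18667′; 4 + 10.18667/60 = 4.1697778
  S → negative
  Lon: 46 + 18/60 + 5.8/3600 = 46.3016111
  hemisphere W, so the sign is −
Point 3:
  Latitude: 24.47′ = 0.407833°; total 8.4078333
  N → positive
  Longitude: 70 + 1.35/60 = 70.0225000
  E ⇒ keep positive
Point 4:
  φ: 23 + 1.51/60 = 23.0251667
  S ⇒ negate
  Longitude: 32.78′ = 0.546333°; total 99.5463333
  hemisphere W, so the sign is −
Point 5:
  φ: 55.53′ = 0.925500°; total 56.9255000
  hemisphere S, so the sign is −
  λ: 0 + 26.285/60 = 0.4380833
  W ⇒ negate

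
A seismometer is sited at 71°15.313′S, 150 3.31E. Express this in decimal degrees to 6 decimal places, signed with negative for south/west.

Latitude: 71 + 15.313/60 = 71.2552167
S ⇒ negate
Longitude: 150 + 3.31/60 = 150.0551667
E → positive

-71.255217, 150.055167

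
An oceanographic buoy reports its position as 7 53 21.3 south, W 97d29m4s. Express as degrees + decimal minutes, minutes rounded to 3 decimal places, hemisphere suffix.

7° 53.355′ S, 97° 29.067′ W

Latitude: 53 + 21.3/60 = 53.35500′
Longitude: 29 + 4/60 = 29.06667′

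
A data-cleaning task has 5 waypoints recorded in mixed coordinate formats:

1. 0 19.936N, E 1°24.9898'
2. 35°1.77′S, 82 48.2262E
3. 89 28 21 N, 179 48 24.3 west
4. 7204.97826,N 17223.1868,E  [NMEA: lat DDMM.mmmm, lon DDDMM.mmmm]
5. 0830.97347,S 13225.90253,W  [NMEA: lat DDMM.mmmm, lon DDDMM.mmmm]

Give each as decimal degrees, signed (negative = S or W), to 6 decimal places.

Point 1:
  Lat: 19.936′ = 0.332267°; total 0.3322667
  N → positive
  Lon: 24.9898′ = 0.416497°; total 1.4164967
  E → positive
Point 2:
  Latitude: 35 + 1.77/60 = 35.0295000
  hemisphere S, so the sign is −
  Lon: 82 + 48.2262/60 = 82.8037700
  E ⇒ keep positive
Point 3:
  φ: 89° + 28/60 + 21/3600 = 89 + 0.466667 + 0.005833 = 89.4725000
  N → positive
  λ: 179 + 48/60 + 24.3/3600 = 179.8067500
  W ⇒ negate
Point 4:
  φ: degrees = first 2 digits = 72, minutes = 4.97826; 72 + 4.97826/60 = 72.0829710
  N ⇒ keep positive
  λ: degrees = first 3 digits = 172, minutes = 23.1868; 172 + 23.1868/60 = 172.3864467
  E → positive
Point 5:
  Lat: degrees = first 2 digits = 8, minutes = 30.97347; 8 + 30.97347/60 = 8.5162245
  S → negative
  λ: degrees = first 3 digits = 132, minutes = 25.90253; 132 + 25.90253/60 = 132.4317088
  hemisphere W, so the sign is −

1. 0.332267, 1.416497
2. -35.029500, 82.803770
3. 89.472500, -179.806750
4. 72.082971, 172.386447
5. -8.516225, -132.431709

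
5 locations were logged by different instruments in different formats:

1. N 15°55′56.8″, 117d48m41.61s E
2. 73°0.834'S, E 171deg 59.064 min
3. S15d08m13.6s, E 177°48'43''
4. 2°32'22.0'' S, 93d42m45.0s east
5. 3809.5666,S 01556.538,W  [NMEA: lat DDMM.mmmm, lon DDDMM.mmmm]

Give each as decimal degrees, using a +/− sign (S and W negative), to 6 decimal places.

1. 15.932444, 117.811558
2. -73.013900, 171.984400
3. -15.137111, 177.811944
4. -2.539444, 93.712500
5. -38.159443, -15.942300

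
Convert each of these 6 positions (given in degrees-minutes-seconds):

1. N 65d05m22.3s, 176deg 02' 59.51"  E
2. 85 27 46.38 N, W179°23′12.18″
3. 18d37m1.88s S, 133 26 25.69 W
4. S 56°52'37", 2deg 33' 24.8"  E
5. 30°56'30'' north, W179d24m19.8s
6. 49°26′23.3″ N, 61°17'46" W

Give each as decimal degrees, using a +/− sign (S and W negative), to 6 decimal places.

1. 65.089528, 176.049864
2. 85.462883, -179.386717
3. -18.617189, -133.440469
4. -56.876944, 2.556889
5. 30.941667, -179.405500
6. 49.439806, -61.296111

Point 1:
  Lat: 5′ + 22.3″ = 5.37167′; 65 + 5.37167/60 = 65.0895278
  N ⇒ keep positive
  Longitude: 176 + 2/60 + 59.51/3600 = 176.0498639
  E ⇒ keep positive
Point 2:
  φ: 27′ + 46.38″ = 27.77300′; 85 + 27.77300/60 = 85.4628833
  N → positive
  λ: 179 + 23/60 + 12.18/3600 = 179.3867167
  hemisphere W, so the sign is −
Point 3:
  φ: 18 + 37/60 + 1.88/3600 = 18.6171889
  hemisphere S, so the sign is −
  Longitude: 26′ + 25.69″ = 26.42817′; 133 + 26.42817/60 = 133.4404694
  W → negative
Point 4:
  Lat: 56 + 52/60 + 37/3600 = 56.8769444
  S → negative
  λ: 2 + 33/60 + 24.8/3600 = 2.5568889
  E → positive
Point 5:
  Lat: 30° + 56/60 + 30/3600 = 30 + 0.933333 + 0.008333 = 30.9416667
  N → positive
  Longitude: 179 + 24/60 + 19.8/3600 = 179.4055000
  hemisphere W, so the sign is −
Point 6:
  Latitude: 49 + 26/60 + 23.3/3600 = 49.4398056
  N ⇒ keep positive
  Longitude: 17′ + 46″ = 17.76667′; 61 + 17.76667/60 = 61.2961111
  W ⇒ negate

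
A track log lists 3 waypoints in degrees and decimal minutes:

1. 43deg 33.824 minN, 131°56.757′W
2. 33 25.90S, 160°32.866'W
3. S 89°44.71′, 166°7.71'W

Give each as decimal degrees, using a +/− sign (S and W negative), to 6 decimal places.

1. 43.563733, -131.945950
2. -33.431667, -160.547767
3. -89.745167, -166.128500

Point 1:
  Lat: 43 + 33.824/60 = 43.5637333
  N ⇒ keep positive
  Longitude: 131 + 56.757/60 = 131.9459500
  W ⇒ negate
Point 2:
  φ: 33 + 25.9/60 = 33.4316667
  S → negative
  Longitude: 32.866′ = 0.547767°; total 160.5477667
  W → negative
Point 3:
  Lat: 44.71′ = 0.745167°; total 89.7451667
  hemisphere S, so the sign is −
  Longitude: 166 + 7.71/60 = 166.1285000
  hemisphere W, so the sign is −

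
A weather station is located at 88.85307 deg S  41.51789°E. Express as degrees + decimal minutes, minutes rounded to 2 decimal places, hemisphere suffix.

88° 51.18′ S, 41° 31.07′ E

φ: fractional part 0.853070 → 51.1842 minutes
Lon: minutes = (41.517890 − 41) × 60 = 31.0734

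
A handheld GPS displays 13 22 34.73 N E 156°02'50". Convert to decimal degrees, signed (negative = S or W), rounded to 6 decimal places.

13.376314, 156.047222

φ: 13° + 22/60 + 34.73/3600 = 13 + 0.366667 + 0.009647 = 13.3763139
N → positive
Longitude: 156 + 2/60 + 50/3600 = 156.0472222
E ⇒ keep positive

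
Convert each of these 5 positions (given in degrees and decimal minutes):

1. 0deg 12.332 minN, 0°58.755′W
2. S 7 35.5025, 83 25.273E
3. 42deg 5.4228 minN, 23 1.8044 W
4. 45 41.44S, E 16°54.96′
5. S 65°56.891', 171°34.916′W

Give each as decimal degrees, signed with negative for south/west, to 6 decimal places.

Point 1:
  Lat: 12.332′ = 0.205533°; total 0.2055333
  N → positive
  Lon: 58.755′ = 0.979250°; total 0.9792500
  W → negative
Point 2:
  Lat: 35.5025′ = 0.591708°; total 7.5917083
  S → negative
  Lon: 83 + 25.273/60 = 83.4212167
  E → positive
Point 3:
  Latitude: 42 + 5.4228/60 = 42.0903800
  N ⇒ keep positive
  Lon: 1.8044′ = 0.030073°; total 23.0300733
  hemisphere W, so the sign is −
Point 4:
  Latitude: 41.44′ = 0.690667°; total 45.6906667
  S → negative
  Lon: 54.96′ = 0.916000°; total 16.9160000
  E ⇒ keep positive
Point 5:
  φ: 56.891′ = 0.948183°; total 65.9481833
  S → negative
  λ: 34.916′ = 0.581933°; total 171.5819333
  hemisphere W, so the sign is −

1. 0.205533, -0.979250
2. -7.591708, 83.421217
3. 42.090380, -23.030073
4. -45.690667, 16.916000
5. -65.948183, -171.581933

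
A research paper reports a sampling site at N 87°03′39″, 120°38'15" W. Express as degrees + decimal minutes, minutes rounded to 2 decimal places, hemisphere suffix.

87° 3.65′ N, 120° 38.25′ W

φ: 3 + 39/60 = 3.6500′
λ: 38 + 15/60 = 38.2500′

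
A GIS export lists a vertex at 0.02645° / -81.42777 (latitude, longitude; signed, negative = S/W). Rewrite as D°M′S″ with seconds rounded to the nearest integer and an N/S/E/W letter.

Lat: whole degrees 0; 1.58700′ → 1′ and 35.22″
Longitude is negative → W; |value| = 81.427770
Lon: 0.427770 × 60 = 25.66620′ → 25′, remainder × 60 = 39.97″

0°01′35″ N, 81°25′40″ W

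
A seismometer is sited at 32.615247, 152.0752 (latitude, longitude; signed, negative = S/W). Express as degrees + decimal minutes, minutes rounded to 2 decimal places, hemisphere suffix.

Lat: fractional part 0.615247 → 36.9148 minutes
Longitude: fractional part 0.075200 → 4.5120 minutes

32° 36.91′ N, 152° 4.51′ E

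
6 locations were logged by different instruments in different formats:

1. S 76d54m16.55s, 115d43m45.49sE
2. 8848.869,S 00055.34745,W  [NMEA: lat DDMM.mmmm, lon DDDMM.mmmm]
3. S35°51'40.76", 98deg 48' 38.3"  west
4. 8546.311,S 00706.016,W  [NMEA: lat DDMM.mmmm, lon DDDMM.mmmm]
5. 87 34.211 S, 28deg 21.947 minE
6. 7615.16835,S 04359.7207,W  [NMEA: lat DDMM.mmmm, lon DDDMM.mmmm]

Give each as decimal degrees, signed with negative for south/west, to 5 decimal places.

1. -76.90460, 115.72930
2. -88.81448, -0.92246
3. -35.86132, -98.81064
4. -85.77185, -7.10027
5. -87.57018, 28.36578
6. -76.25281, -43.99535

Point 1:
  Latitude: 76° + 54/60 + 16.55/3600 = 76 + 0.900000 + 0.004597 = 76.904597
  hemisphere S, so the sign is −
  Longitude: 115 + 43/60 + 45.49/3600 = 115.729303
  E ⇒ keep positive
Point 2:
  φ: split at 2 digits → 88° and 48.869′; 88 + 48.869/60 = 88.814483
  S ⇒ negate
  Lon: degrees = first 3 digits = 0, minutes = 55.34745; 0 + 55.34745/60 = 0.922458
  W ⇒ negate
Point 3:
  Latitude: 51′ + 40.76″ = 51.67933′; 35 + 51.67933/60 = 35.861322
  S ⇒ negate
  λ: 98° + 48/60 + 38.3/3600 = 98 + 0.800000 + 0.010639 = 98.810639
  W → negative
Point 4:
  φ: split at 2 digits → 85° and 46.311′; 85 + 46.311/60 = 85.771850
  hemisphere S, so the sign is −
  Lon: degrees = first 3 digits = 7, minutes = 6.016; 7 + 6.016/60 = 7.100267
  W ⇒ negate
Point 5:
  Lat: 34.211′ = 0.570183°; total 87.570183
  S ⇒ negate
  Lon: 28 + 21.947/60 = 28.365783
  E ⇒ keep positive
Point 6:
  φ: degrees = first 2 digits = 76, minutes = 15.16835; 76 + 15.16835/60 = 76.252806
  S ⇒ negate
  Longitude: degrees = first 3 digits = 43, minutes = 59.7207; 43 + 59.7207/60 = 43.995345
  hemisphere W, so the sign is −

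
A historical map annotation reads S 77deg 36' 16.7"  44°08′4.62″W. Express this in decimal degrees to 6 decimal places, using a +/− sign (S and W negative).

-77.604639, -44.134617

Latitude: 77 + 36/60 + 16.7/3600 = 77.6046389
hemisphere S, so the sign is −
Lon: 44 + 8/60 + 4.62/3600 = 44.1346167
hemisphere W, so the sign is −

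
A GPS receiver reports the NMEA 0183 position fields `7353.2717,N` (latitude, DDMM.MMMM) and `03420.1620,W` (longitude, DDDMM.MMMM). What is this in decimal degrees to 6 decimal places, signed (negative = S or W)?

73.887862, -34.336033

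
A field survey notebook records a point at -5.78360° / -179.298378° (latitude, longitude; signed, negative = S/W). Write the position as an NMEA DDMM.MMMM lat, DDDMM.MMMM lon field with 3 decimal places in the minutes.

0547.016,S / 17917.903,W

Latitude is negative → S; |value| = 5.783600
Latitude: minutes = (5.783600 − 5) × 60 = 47.01600
Longitude is negative → W; |value| = 179.298378
Longitude: fractional part 0.298378 → 17.90268 minutes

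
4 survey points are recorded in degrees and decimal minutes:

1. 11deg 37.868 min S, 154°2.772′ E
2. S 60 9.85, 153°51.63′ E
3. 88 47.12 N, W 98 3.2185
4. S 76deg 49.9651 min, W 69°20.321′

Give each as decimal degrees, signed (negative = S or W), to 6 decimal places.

Point 1:
  Lat: 37.868′ = 0.631133°; total 11.6311333
  S → negative
  λ: 154 + 2.772/60 = 154.0462000
  E ⇒ keep positive
Point 2:
  Lat: 60 + 9.85/60 = 60.1641667
  hemisphere S, so the sign is −
  λ: 51.63′ = 0.860500°; total 153.8605000
  E ⇒ keep positive
Point 3:
  Lat: 47.12′ = 0.785333°; total 88.7853333
  N ⇒ keep positive
  λ: 3.2185′ = 0.053642°; total 98.0536417
  W → negative
Point 4:
  Latitude: 76 + 49.9651/60 = 76.8327517
  S ⇒ negate
  λ: 20.321′ = 0.338683°; total 69.3386833
  W ⇒ negate

1. -11.631133, 154.046200
2. -60.164167, 153.860500
3. 88.785333, -98.053642
4. -76.832752, -69.338683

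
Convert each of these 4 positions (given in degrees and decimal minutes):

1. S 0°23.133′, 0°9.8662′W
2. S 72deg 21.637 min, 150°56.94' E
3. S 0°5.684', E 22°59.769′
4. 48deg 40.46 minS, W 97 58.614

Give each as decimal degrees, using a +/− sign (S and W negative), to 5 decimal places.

Point 1:
  Lat: 23.133′ = 0.385550°; total 0.385550
  S ⇒ negate
  λ: 0 + 9.8662/60 = 0.164437
  hemisphere W, so the sign is −
Point 2:
  Lat: 72 + 21.637/60 = 72.360617
  hemisphere S, so the sign is −
  λ: 150 + 56.94/60 = 150.949000
  E → positive
Point 3:
  φ: 0 + 5.684/60 = 0.094733
  S → negative
  λ: 22 + 59.769/60 = 22.996150
  E → positive
Point 4:
  Latitude: 40.46′ = 0.674333°; total 48.674333
  S → negative
  λ: 97 + 58.614/60 = 97.976900
  W ⇒ negate

1. -0.38555, -0.16444
2. -72.36062, 150.94900
3. -0.09473, 22.99615
4. -48.67433, -97.97690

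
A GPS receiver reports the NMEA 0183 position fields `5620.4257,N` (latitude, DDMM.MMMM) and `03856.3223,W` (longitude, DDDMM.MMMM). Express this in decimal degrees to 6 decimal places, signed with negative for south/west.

Latitude: split at 2 digits → 56° and 20.4257′; 56 + 20.4257/60 = 56.3404283
N → positive
Longitude: degrees = first 3 digits = 38, minutes = 56.3223; 38 + 56.3223/60 = 38.9387050
W → negative

56.340428, -38.938705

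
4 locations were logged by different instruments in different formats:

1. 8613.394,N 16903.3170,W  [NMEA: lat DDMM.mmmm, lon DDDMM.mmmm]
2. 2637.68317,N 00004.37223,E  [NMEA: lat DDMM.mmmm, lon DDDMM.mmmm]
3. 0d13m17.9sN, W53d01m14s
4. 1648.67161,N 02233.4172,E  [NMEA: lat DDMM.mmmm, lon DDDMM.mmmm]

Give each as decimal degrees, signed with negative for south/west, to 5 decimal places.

Point 1:
  φ: degrees = first 2 digits = 86, minutes = 13.394; 86 + 13.394/60 = 86.223233
  N ⇒ keep positive
  λ: degrees = first 3 digits = 169, minutes = 3.317; 169 + 3.317/60 = 169.055283
  hemisphere W, so the sign is −
Point 2:
  φ: split at 2 digits → 26° and 37.68317′; 26 + 37.68317/60 = 26.628053
  N ⇒ keep positive
  Longitude: degrees = first 3 digits = 0, minutes = 4.37223; 0 + 4.37223/60 = 0.072871
  E ⇒ keep positive
Point 3:
  Latitude: 0° + 13/60 + 17.9/3600 = 0 + 0.216667 + 0.004972 = 0.221639
  N ⇒ keep positive
  λ: 53° + 1/60 + 14/3600 = 53 + 0.016667 + 0.003889 = 53.020556
  hemisphere W, so the sign is −
Point 4:
  Latitude: degrees = first 2 digits = 16, minutes = 48.67161; 16 + 48.67161/60 = 16.811194
  N → positive
  Lon: split at 3 digits → 022° and 33.4172′; 22 + 33.4172/60 = 22.556953
  E ⇒ keep positive

1. 86.22323, -169.05528
2. 26.62805, 0.07287
3. 0.22164, -53.02056
4. 16.81119, 22.55695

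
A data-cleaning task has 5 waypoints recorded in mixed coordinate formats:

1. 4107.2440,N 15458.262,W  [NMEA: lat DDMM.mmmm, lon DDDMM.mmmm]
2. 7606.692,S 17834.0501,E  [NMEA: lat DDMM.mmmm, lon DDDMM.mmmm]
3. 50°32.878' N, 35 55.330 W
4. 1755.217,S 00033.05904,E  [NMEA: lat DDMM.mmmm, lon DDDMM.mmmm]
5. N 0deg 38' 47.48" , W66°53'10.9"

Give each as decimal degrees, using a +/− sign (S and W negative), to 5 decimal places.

1. 41.12073, -154.97103
2. -76.11153, 178.56750
3. 50.54797, -35.92217
4. -17.92028, 0.55098
5. 0.64652, -66.88636

Point 1:
  Lat: degrees = first 2 digits = 41, minutes = 7.244; 41 + 7.244/60 = 41.120733
  N ⇒ keep positive
  Longitude: split at 3 digits → 154° and 58.262′; 154 + 58.262/60 = 154.971033
  W ⇒ negate
Point 2:
  φ: degrees = first 2 digits = 76, minutes = 6.692; 76 + 6.692/60 = 76.111533
  S → negative
  Longitude: degrees = first 3 digits = 178, minutes = 34.0501; 178 + 34.0501/60 = 178.567502
  E ⇒ keep positive
Point 3:
  Latitude: 50 + 32.878/60 = 50.547967
  N ⇒ keep positive
  Longitude: 35 + 55.33/60 = 35.922167
  W → negative
Point 4:
  Latitude: degrees = first 2 digits = 17, minutes = 55.217; 17 + 55.217/60 = 17.920283
  S ⇒ negate
  Lon: split at 3 digits → 000° and 33.05904′; 0 + 33.05904/60 = 0.550984
  E → positive
Point 5:
  Lat: 0° + 38/60 + 47.48/3600 = 0 + 0.633333 + 0.013189 = 0.646522
  N → positive
  λ: 53′ + 10.9″ = 53.18167′; 66 + 53.18167/60 = 66.886361
  hemisphere W, so the sign is −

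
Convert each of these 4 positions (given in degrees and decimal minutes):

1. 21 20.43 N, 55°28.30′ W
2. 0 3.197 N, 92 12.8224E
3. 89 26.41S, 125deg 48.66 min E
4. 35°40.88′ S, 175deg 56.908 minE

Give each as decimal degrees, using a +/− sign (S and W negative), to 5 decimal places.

Point 1:
  Latitude: 20.43′ = 0.340500°; total 21.340500
  N → positive
  Lon: 28.3′ = 0.471667°; total 55.471667
  hemisphere W, so the sign is −
Point 2:
  Lat: 0 + 3.197/60 = 0.053283
  N ⇒ keep positive
  Lon: 92 + 12.8224/60 = 92.213707
  E → positive
Point 3:
  Latitude: 26.41′ = 0.440167°; total 89.440167
  hemisphere S, so the sign is −
  Lon: 48.66′ = 0.811000°; total 125.811000
  E → positive
Point 4:
  Lat: 40.88′ = 0.681333°; total 35.681333
  S ⇒ negate
  λ: 56.908′ = 0.948467°; total 175.948467
  E → positive

1. 21.34050, -55.47167
2. 0.05328, 92.21371
3. -89.44017, 125.81100
4. -35.68133, 175.94847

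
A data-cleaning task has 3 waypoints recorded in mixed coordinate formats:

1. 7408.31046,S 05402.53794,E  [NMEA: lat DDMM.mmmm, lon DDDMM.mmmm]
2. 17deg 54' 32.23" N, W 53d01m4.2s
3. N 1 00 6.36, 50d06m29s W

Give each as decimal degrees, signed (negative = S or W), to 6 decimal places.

1. -74.138508, 54.042299
2. 17.908953, -53.017833
3. 1.001767, -50.108056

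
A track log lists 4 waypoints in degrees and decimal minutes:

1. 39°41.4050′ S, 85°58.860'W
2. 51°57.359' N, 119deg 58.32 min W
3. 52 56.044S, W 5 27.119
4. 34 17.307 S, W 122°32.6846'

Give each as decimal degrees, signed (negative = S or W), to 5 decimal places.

1. -39.69008, -85.98100
2. 51.95598, -119.97200
3. -52.93407, -5.45198
4. -34.28845, -122.54474

Point 1:
  φ: 39 + 41.405/60 = 39.690083
  S ⇒ negate
  Longitude: 58.86′ = 0.981000°; total 85.981000
  hemisphere W, so the sign is −
Point 2:
  Lat: 57.359′ = 0.955983°; total 51.955983
  N → positive
  Lon: 119 + 58.32/60 = 119.972000
  W ⇒ negate
Point 3:
  Lat: 56.044′ = 0.934067°; total 52.934067
  S → negative
  λ: 27.119′ = 0.451983°; total 5.451983
  W ⇒ negate
Point 4:
  Lat: 34 + 17.307/60 = 34.288450
  S ⇒ negate
  Lon: 122 + 32.6846/60 = 122.544743
  W ⇒ negate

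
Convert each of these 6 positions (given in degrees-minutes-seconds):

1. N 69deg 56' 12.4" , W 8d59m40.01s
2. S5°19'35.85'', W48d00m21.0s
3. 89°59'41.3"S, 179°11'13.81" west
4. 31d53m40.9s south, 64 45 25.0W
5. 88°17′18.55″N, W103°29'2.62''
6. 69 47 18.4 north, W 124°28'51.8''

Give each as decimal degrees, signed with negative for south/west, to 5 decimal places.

1. 69.93678, -8.99445
2. -5.32663, -48.00583
3. -89.99481, -179.18717
4. -31.89469, -64.75694
5. 88.28849, -103.48406
6. 69.78844, -124.48106

Point 1:
  Lat: 69° + 56/60 + 12.4/3600 = 69 + 0.933333 + 0.003444 = 69.936778
  N ⇒ keep positive
  Lon: 8° + 59/60 + 40.01/3600 = 8 + 0.983333 + 0.011114 = 8.994447
  hemisphere W, so the sign is −
Point 2:
  Latitude: 5° + 19/60 + 35.85/3600 = 5 + 0.316667 + 0.009958 = 5.326625
  S ⇒ negate
  λ: 48 + 0/60 + 21/3600 = 48.005833
  W → negative
Point 3:
  Lat: 59′ + 41.3″ = 59.68833′; 89 + 59.68833/60 = 89.994806
  S → negative
  λ: 179° + 11/60 + 13.81/3600 = 179 + 0.183333 + 0.003836 = 179.187169
  W ⇒ negate
Point 4:
  Latitude: 31° + 53/60 + 40.9/3600 = 31 + 0.883333 + 0.011361 = 31.894694
  S ⇒ negate
  λ: 64 + 45/60 + 25/3600 = 64.756944
  W → negative
Point 5:
  φ: 17′ + 18.55″ = 17.30917′; 88 + 17.30917/60 = 88.288486
  N ⇒ keep positive
  λ: 103 + 29/60 + 2.62/3600 = 103.484061
  W ⇒ negate
Point 6:
  φ: 69° + 47/60 + 18.4/3600 = 69 + 0.783333 + 0.005111 = 69.788444
  N ⇒ keep positive
  Longitude: 124 + 28/60 + 51.8/3600 = 124.481056
  W → negative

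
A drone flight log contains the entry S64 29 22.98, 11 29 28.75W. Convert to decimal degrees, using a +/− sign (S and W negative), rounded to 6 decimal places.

φ: 64 + 29/60 + 22.98/3600 = 64.4897167
hemisphere S, so the sign is −
Longitude: 29′ + 28.75″ = 29.47917′; 11 + 29.47917/60 = 11.4913194
hemisphere W, so the sign is −

-64.489717, -11.491319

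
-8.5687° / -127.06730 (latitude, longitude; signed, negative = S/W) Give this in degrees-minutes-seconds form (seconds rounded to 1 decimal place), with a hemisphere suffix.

Latitude is negative → S; |value| = 8.568700
Lat: whole degrees 8; 34.12200′ → 34′ and 7.320″
Longitude is negative → W; |value| = 127.067300
Longitude: 0.067300° → 4.03800′; 0.03800 × 60 = 2.280″

8°34′7.3″ S, 127°04′2.3″ W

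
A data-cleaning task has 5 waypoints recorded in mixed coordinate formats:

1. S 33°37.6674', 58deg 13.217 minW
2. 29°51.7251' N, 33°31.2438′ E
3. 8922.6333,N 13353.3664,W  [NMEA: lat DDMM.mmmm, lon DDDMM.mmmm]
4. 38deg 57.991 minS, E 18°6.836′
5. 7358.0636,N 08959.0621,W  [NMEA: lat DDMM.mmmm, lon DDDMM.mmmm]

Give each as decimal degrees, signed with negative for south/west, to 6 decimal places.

1. -33.627790, -58.220283
2. 29.862085, 33.520730
3. 89.377222, -133.889440
4. -38.966517, 18.113933
5. 73.967727, -89.984368

Point 1:
  φ: 33 + 37.6674/60 = 33.6277900
  S ⇒ negate
  Lon: 13.217′ = 0.220283°; total 58.2202833
  W ⇒ negate
Point 2:
  Latitude: 29 + 51.7251/60 = 29.8620850
  N → positive
  Longitude: 31.2438′ = 0.520730°; total 33.5207300
  E ⇒ keep positive
Point 3:
  Latitude: degrees = first 2 digits = 89, minutes = 22.6333; 89 + 22.6333/60 = 89.3772217
  N ⇒ keep positive
  λ: split at 3 digits → 133° and 53.3664′; 133 + 53.3664/60 = 133.8894400
  W ⇒ negate
Point 4:
  Lat: 57.991′ = 0.966517°; total 38.9665167
  hemisphere S, so the sign is −
  λ: 6.836′ = 0.113933°; total 18.1139333
  E → positive
Point 5:
  φ: split at 2 digits → 73° and 58.0636′; 73 + 58.0636/60 = 73.9677267
  N → positive
  Lon: split at 3 digits → 089° and 59.0621′; 89 + 59.0621/60 = 89.9843683
  W ⇒ negate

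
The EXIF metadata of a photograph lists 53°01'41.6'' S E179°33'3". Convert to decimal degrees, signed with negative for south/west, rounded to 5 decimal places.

-53.02822, 179.55083

φ: 53 + 1/60 + 41.6/3600 = 53.028222
S ⇒ negate
λ: 179 + 33/60 + 3/3600 = 179.550833
E → positive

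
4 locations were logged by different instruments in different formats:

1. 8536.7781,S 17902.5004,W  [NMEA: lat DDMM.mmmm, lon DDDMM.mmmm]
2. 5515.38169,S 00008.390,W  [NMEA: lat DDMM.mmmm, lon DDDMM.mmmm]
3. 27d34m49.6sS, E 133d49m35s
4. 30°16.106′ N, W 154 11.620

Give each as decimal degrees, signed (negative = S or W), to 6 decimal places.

1. -85.612968, -179.041673
2. -55.256362, -0.139833
3. -27.580444, 133.826389
4. 30.268433, -154.193667

Point 1:
  φ: split at 2 digits → 85° and 36.7781′; 85 + 36.7781/60 = 85.6129683
  S → negative
  λ: split at 3 digits → 179° and 2.5004′; 179 + 2.5004/60 = 179.0416733
  W → negative
Point 2:
  Lat: split at 2 digits → 55° and 15.38169′; 55 + 15.38169/60 = 55.2563615
  S ⇒ negate
  λ: degrees = first 3 digits = 0, minutes = 8.39; 0 + 8.39/60 = 0.1398333
  W ⇒ negate
Point 3:
  Latitude: 27 + 34/60 + 49.6/3600 = 27.5804444
  hemisphere S, so the sign is −
  λ: 133° + 49/60 + 35/3600 = 133 + 0.816667 + 0.009722 = 133.8263889
  E → positive
Point 4:
  φ: 30 + 16.106/60 = 30.2684333
  N ⇒ keep positive
  Longitude: 11.62′ = 0.193667°; total 154.1936667
  W ⇒ negate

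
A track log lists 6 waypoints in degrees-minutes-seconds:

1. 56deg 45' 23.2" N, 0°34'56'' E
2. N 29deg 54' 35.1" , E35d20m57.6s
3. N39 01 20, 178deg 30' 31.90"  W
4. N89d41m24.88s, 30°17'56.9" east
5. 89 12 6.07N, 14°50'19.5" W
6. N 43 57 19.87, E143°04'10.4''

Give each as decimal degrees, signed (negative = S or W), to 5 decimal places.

1. 56.75644, 0.58222
2. 29.90975, 35.34933
3. 39.02222, -178.50886
4. 89.69024, 30.29914
5. 89.20169, -14.83875
6. 43.95552, 143.06956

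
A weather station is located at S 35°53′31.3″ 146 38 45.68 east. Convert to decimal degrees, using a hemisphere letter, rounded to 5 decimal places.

35.89203° S, 146.64602° E

Lat: 35° + 53/60 + 31.3/3600 = 35 + 0.883333 + 0.008694 = 35.892028
λ: 146 + 38/60 + 45.68/3600 = 146.646022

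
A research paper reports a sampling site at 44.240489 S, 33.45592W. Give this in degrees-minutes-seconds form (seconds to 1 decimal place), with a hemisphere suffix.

44°14′25.8″ S, 33°27′21.3″ W

Lat: 0.240489° → 14.42934′; 0.42934 × 60 = 25.760″
Lon: 0.455920 × 60 = 27.35520′ → 27′, remainder × 60 = 21.312″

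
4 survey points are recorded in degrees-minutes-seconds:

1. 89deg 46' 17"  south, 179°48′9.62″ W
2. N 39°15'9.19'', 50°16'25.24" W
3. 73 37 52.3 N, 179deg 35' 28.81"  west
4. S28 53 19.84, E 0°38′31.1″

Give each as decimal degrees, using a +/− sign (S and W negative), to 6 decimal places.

Point 1:
  Lat: 89 + 46/60 + 17/3600 = 89.7713889
  hemisphere S, so the sign is −
  Lon: 179 + 48/60 + 9.62/3600 = 179.8026722
  W → negative
Point 2:
  Lat: 15′ + 9.19″ = 15.15317′; 39 + 15.15317/60 = 39.2525528
  N → positive
  λ: 16′ + 25.24″ = 16.42067′; 50 + 16.42067/60 = 50.2736778
  hemisphere W, so the sign is −
Point 3:
  Lat: 73 + 37/60 + 52.3/3600 = 73.6311944
  N ⇒ keep positive
  Lon: 179 + 35/60 + 28.81/3600 = 179.5913361
  W ⇒ negate
Point 4:
  Lat: 28° + 53/60 + 19.84/3600 = 28 + 0.883333 + 0.005511 = 28.8888444
  S → negative
  Longitude: 0° + 38/60 + 31.1/3600 = 0 + 0.633333 + 0.008639 = 0.6419722
  E → positive

1. -89.771389, -179.802672
2. 39.252553, -50.273678
3. 73.631194, -179.591336
4. -28.888844, 0.641972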